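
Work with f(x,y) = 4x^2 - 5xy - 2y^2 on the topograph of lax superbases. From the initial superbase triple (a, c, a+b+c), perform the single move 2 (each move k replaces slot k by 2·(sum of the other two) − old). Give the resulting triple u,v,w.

start (4,-2,-3) = (f(1,0),f(0,1),f(1,1))
replace slot 2: 2·(4+(-3)) − (-2) = 4 → (4,4,-3)

4,4,-3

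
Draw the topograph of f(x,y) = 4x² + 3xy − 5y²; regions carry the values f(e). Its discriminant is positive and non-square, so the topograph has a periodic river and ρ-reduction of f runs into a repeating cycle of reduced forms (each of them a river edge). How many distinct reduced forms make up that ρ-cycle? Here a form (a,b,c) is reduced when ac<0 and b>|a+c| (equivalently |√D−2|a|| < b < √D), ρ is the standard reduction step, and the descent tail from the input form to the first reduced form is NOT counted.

D = 89, ⌊√D⌋ = 9
river: ρ → (-5,7,2)
river: ρ → (2,9,-1)
river: ρ → (-1,9,2)
river: ρ → (2,7,-5)
river: ρ → (-5,3,4)
river: ρ → (4,5,-4)
river: ρ → (-4,3,5)
river: ρ → (5,7,-2)
river: ρ → (-2,9,1)
river: ρ → (1,9,-2)
river: ρ → (-2,7,5)
river: ρ → (5,3,-4)
river: ρ → (-4,5,4)
river: ρ → (4,3,-5)
ρ-cycle length = 14 (tail of 0 descent steps not counted)

14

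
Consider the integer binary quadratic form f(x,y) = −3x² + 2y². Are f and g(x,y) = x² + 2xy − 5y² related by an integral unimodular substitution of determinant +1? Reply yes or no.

D₁ = 24, D₂ = 24
river cycle of f (length 2): (2, 4, -1), (-1, 4, 2)
river cycle of g (length 2): (1, 4, -2), (-2, 4, 1)
cycles differ ⇒ inequivalent

no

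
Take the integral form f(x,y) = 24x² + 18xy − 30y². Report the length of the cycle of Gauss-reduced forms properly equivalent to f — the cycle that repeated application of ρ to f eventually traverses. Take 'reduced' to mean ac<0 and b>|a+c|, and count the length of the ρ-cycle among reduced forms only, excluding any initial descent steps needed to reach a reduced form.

D = 3204, ⌊√D⌋ = 56
river: ρ → (-30,42,12)
river: ρ → (12,54,-6)
river: ρ → (-6,54,12)
river: ρ → (12,42,-30)
river: ρ → (-30,18,24)
river: ρ → (24,30,-24)
river: ρ → (-24,18,30)
river: ρ → (30,42,-12)
river: ρ → (-12,54,6)
river: ρ → (6,54,-12)
river: ρ → (-12,42,30)
river: ρ → (30,18,-24)
river: ρ → (-24,30,24)
river: ρ → (24,18,-30)
ρ-cycle length = 14 (tail of 0 descent steps not counted)

14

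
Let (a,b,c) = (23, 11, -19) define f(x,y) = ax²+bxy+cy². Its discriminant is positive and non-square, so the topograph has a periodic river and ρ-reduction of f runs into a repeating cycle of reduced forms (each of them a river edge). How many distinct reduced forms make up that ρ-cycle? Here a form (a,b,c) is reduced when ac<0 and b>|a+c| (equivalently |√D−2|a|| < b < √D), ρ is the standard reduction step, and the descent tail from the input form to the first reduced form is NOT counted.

D = 1869, ⌊√D⌋ = 43
river: ρ → (-19,27,15)
river: ρ → (15,33,-13)
river: ρ → (-13,19,29)
river: ρ → (29,39,-3)
river: ρ → (-3,39,29)
river: ρ → (29,19,-13)
river: ρ → (-13,33,15)
river: ρ → (15,27,-19)
river: ρ → (-19,11,23)
river: ρ → (23,35,-7)
river: ρ → (-7,35,23)
river: ρ → (23,11,-19)
ρ-cycle length = 12 (tail of 0 descent steps not counted)

12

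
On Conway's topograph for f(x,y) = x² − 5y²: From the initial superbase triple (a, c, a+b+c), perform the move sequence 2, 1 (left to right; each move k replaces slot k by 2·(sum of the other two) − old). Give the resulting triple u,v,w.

start (1,-5,-4) = (f(1,0),f(0,1),f(1,1))
replace slot 2: 2·(1+(-4)) − (-5) = -1 → (1,-1,-4)
replace slot 1: 2·((-1)+(-4)) − 1 = -11 → (-11,-1,-4)

-11,-1,-4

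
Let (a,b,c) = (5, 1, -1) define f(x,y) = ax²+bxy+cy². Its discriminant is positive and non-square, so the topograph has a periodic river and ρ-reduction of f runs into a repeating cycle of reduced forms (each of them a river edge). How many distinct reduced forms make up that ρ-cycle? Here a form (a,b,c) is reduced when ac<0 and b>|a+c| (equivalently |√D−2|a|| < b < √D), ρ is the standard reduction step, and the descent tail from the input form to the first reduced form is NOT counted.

D = 21, ⌊√D⌋ = 4
descent: ρ → (-1,3,3)  [lands on river]
river: ρ → (3,3,-1)
ρ-cycle length = 2 (tail of 1 descent step not counted)

2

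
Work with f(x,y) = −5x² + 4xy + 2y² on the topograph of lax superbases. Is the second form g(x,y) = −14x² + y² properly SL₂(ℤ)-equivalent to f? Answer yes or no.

D₁ = 56, D₂ = 56
river cycle of f (length 4): (2, 4, -5), (-5, 6, 1), (1, 6, -5), (-5, 4, 2)
river cycle of g (length 4): (1, 6, -5), (-5, 4, 2), (2, 4, -5), (-5, 6, 1)
cycles coincide ⇒ equivalent

yes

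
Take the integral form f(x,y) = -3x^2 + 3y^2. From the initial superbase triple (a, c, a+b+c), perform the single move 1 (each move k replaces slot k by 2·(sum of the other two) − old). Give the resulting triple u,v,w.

start (-3,3,0) = (f(1,0),f(0,1),f(1,1))
replace slot 1: 2·(3+0) − (-3) = 9 → (9,3,0)

9,3,0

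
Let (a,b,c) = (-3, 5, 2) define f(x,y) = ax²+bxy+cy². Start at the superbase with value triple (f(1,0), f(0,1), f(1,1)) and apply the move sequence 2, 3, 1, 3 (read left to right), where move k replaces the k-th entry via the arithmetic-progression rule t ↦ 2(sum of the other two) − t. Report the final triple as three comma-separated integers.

start (-3,2,4) = (f(1,0),f(0,1),f(1,1))
replace slot 2: 2·((-3)+4) − 2 = 0 → (-3,0,4)
replace slot 3: 2·((-3)+0) − 4 = -10 → (-3,0,-10)
replace slot 1: 2·(0+(-10)) − (-3) = -17 → (-17,0,-10)
replace slot 3: 2·((-17)+0) − (-10) = -24 → (-17,0,-24)

-17,0,-24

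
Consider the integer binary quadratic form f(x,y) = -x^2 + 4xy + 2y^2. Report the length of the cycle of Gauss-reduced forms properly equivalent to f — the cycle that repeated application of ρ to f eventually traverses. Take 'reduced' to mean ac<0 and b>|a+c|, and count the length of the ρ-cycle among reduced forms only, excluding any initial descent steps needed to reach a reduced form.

D = 24, ⌊√D⌋ = 4
river: ρ → (2,4,-1)
river: ρ → (-1,4,2)
ρ-cycle length = 2 (tail of 0 descent steps not counted)

2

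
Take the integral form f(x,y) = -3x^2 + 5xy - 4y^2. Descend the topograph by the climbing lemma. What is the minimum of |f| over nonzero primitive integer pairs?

translate: b→1 (≡-5 mod 6), so (3,-5,4)→(3,1,2)
flip: (3,1,2)→(2,-1,3)
reduced (well bottom): (2,-1,3) with a≤c, −a<b≤a
well minimum |f| = |-2| = 2 (negative-definite)

2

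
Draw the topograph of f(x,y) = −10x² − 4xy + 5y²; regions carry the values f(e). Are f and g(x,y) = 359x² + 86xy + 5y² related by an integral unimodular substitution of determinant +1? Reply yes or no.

D₁ = 216, D₂ = 216
river cycle of f (length 6): (5, 14, -1), (-1, 14, 5), (5, 6, -9), (-9, 12, 2), (2, 12, -9), (-9, 6, 5)
river cycle of g (length 6): (5, 14, -1), (-1, 14, 5), (5, 6, -9), (-9, 12, 2), (2, 12, -9), (-9, 6, 5)
cycles coincide ⇒ equivalent

yes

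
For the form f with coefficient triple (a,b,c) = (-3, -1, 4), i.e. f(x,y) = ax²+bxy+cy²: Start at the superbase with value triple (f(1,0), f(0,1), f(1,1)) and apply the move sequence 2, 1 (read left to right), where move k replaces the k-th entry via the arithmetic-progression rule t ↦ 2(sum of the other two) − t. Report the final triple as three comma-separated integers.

start (-3,4,0) = (f(1,0),f(0,1),f(1,1))
replace slot 2: 2·((-3)+0) − 4 = -10 → (-3,-10,0)
replace slot 1: 2·((-10)+0) − (-3) = -17 → (-17,-10,0)

-17,-10,0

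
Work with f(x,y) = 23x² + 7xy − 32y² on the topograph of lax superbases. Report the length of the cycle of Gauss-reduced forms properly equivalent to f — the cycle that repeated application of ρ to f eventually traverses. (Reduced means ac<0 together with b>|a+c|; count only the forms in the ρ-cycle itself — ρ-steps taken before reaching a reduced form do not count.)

D = 2993, ⌊√D⌋ = 54
descent: ρ → (-32,-7,23)
descent: ρ → (23,53,-2)  [lands on river]
river: ρ → (-2,51,49)
river: ρ → (49,47,-4)
river: ρ → (-4,49,37)
river: ρ → (37,25,-16)
river: ρ → (-16,39,23)
ρ-cycle length = 6 (tail of 2 descent steps not counted)

6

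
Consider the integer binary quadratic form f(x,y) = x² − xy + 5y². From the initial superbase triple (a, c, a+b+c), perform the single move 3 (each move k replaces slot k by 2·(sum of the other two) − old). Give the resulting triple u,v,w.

start (1,5,5) = (f(1,0),f(0,1),f(1,1))
replace slot 3: 2·(1+5) − 5 = 7 → (1,5,7)

1,5,7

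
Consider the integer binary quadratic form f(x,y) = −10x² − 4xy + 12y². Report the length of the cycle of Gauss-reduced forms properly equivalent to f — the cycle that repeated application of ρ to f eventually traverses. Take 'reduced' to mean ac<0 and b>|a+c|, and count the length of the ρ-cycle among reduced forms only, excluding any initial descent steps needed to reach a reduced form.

D = 496, ⌊√D⌋ = 22
descent: ρ → (12,4,-10)  [lands on river]
river: ρ → (-10,16,6)
river: ρ → (6,20,-4)
river: ρ → (-4,20,6)
river: ρ → (6,16,-10)
river: ρ → (-10,4,12)
river: ρ → (12,20,-2)
river: ρ → (-2,20,12)
ρ-cycle length = 8 (tail of 1 descent step not counted)

8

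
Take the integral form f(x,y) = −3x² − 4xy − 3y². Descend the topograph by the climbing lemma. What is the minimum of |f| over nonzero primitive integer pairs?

translate: b→-2 (≡4 mod 6), so (3,4,3)→(3,-2,2)
flip: (3,-2,2)→(2,2,3)
reduced (well bottom): (2,2,3) with a≤c, −a<b≤a
well minimum |f| = |-2| = 2 (negative-definite)

2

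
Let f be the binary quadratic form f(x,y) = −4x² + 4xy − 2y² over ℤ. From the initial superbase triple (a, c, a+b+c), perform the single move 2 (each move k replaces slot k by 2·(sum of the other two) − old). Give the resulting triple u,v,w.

start (-4,-2,-2) = (f(1,0),f(0,1),f(1,1))
replace slot 2: 2·((-4)+(-2)) − (-2) = -10 → (-4,-10,-2)

-4,-10,-2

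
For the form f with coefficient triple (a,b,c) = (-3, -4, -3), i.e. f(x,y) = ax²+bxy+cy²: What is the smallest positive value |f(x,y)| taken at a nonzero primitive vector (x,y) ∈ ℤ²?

translate: b→-2 (≡4 mod 6), so (3,4,3)→(3,-2,2)
flip: (3,-2,2)→(2,2,3)
reduced (well bottom): (2,2,3) with a≤c, −a<b≤a
well minimum |f| = |-2| = 2 (negative-definite)

2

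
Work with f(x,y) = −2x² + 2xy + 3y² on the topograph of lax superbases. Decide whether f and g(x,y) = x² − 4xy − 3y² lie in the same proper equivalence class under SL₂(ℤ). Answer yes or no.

D₁ = 28, D₂ = 28
river cycle of f (length 4): (3, 4, -1), (-1, 4, 3), (3, 2, -2), (-2, 2, 3)
river cycle of g (length 4): (-3, 4, 1), (1, 4, -3), (-3, 2, 2), (2, 2, -3)
cycles differ ⇒ inequivalent

no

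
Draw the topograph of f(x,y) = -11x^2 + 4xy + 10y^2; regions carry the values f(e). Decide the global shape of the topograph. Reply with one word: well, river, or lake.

D = b²−4ac = 4² − 4·(-11)·10 = 456
D > 0 non-square ⇒ indefinite ⇒ periodic river

river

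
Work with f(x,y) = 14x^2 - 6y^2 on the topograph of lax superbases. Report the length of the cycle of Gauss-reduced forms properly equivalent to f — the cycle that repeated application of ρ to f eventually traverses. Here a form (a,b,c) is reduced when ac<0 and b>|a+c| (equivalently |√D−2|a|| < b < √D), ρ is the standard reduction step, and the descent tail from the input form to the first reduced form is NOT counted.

D = 336, ⌊√D⌋ = 18
descent: ρ → (-6,12,8)  [lands on river]
river: ρ → (8,4,-10)
river: ρ → (-10,16,2)
river: ρ → (2,16,-10)
river: ρ → (-10,4,8)
river: ρ → (8,12,-6)
ρ-cycle length = 6 (tail of 1 descent step not counted)

6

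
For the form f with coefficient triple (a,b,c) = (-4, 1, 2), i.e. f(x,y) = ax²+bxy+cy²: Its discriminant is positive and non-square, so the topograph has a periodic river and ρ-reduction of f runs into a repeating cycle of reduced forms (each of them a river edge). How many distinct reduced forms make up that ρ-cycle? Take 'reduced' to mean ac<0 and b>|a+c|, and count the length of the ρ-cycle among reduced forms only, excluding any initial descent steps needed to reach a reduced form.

D = 33, ⌊√D⌋ = 5
descent: ρ → (2,3,-3)  [lands on river]
river: ρ → (-3,3,2)
river: ρ → (2,5,-1)
river: ρ → (-1,5,2)
ρ-cycle length = 4 (tail of 1 descent step not counted)

4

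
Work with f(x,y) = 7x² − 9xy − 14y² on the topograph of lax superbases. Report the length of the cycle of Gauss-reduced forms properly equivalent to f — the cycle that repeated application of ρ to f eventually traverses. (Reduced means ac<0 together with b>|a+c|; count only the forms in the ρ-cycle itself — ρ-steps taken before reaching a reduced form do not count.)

D = 473, ⌊√D⌋ = 21
descent: ρ → (-14,9,7)  [lands on river]
river: ρ → (7,19,-4)
river: ρ → (-4,21,2)
river: ρ → (2,19,-14)
ρ-cycle length = 4 (tail of 1 descent step not counted)

4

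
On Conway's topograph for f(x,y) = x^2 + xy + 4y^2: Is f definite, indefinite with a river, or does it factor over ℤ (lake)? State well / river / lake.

D = b²−4ac = 1² − 4·1·4 = -15
D < 0 ⇒ definite ⇒ every region one sign ⇒ single well

well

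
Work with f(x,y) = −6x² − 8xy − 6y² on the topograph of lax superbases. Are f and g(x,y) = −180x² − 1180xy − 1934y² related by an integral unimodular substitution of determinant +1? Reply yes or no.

D₁ = -80, D₂ = -80
f is negative-definite; reduce −f:
−f: translate: b→-4 (≡8 mod 12), so (6,8,6)→(6,-4,4)
−f: flip: (6,-4,4)→(4,4,6)
−f: reduced (well bottom): (4,4,6) with a≤c, −a<b≤a
flip sign back: reduced form of f is (-4,-4,-6)
g is negative-definite; reduce −g:
−g: translate: b→100 (≡1180 mod 360), so (180,1180,1934)→(180,100,14)
−g: flip: (180,100,14)→(14,-100,180)
−g: translate: b→12 (≡-100 mod 28), so (14,-100,180)→(14,12,4)
−g: flip: (14,12,4)→(4,-12,14)
−g: translate: b→4 (≡-12 mod 8), so (4,-12,14)→(4,4,6)
−g: reduced (well bottom): (4,4,6) with a≤c, −a<b≤a
flip sign back: reduced form of g is (-4,-4,-6)
reduced forms (-4, -4, -6) vs (-4, -4, -6) ⇒ equivalent

yes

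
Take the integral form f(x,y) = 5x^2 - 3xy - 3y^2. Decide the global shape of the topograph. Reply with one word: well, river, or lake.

D = b²−4ac = (-3)² − 4·5·(-3) = 69
D > 0 non-square ⇒ indefinite ⇒ periodic river

river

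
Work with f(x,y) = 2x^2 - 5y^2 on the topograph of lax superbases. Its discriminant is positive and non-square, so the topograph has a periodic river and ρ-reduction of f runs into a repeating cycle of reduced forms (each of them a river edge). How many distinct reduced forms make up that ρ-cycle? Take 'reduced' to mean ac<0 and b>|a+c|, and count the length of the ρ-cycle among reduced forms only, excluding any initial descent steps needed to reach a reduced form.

D = 40, ⌊√D⌋ = 6
descent: ρ → (-5,0,2)
descent: ρ → (2,4,-3)  [lands on river]
river: ρ → (-3,2,3)
river: ρ → (3,4,-2)
river: ρ → (-2,4,3)
river: ρ → (3,2,-3)
river: ρ → (-3,4,2)
ρ-cycle length = 6 (tail of 2 descent steps not counted)

6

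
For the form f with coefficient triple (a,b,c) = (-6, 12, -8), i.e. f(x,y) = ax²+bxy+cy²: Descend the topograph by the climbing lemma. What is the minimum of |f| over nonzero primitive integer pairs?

translate: b→0 (≡-12 mod 12), so (6,-12,8)→(6,0,2)
flip: (6,0,2)→(2,0,6)
reduced (well bottom): (2,0,6) with a≤c, −a<b≤a
well minimum |f| = |-2| = 2 (negative-definite)

2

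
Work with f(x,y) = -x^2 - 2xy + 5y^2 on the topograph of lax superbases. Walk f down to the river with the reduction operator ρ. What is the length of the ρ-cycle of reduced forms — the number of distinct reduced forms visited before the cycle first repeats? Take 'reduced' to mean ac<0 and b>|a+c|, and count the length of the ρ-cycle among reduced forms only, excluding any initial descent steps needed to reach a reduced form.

D = 24, ⌊√D⌋ = 4
descent: ρ → (5,2,-1)
descent: ρ → (-1,4,2)  [lands on river]
river: ρ → (2,4,-1)
ρ-cycle length = 2 (tail of 2 descent steps not counted)

2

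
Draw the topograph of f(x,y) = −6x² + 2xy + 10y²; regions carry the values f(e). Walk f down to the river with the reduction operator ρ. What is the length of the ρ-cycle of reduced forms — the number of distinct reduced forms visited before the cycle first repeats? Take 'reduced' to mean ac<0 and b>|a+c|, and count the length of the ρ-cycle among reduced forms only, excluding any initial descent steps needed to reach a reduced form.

D = 244, ⌊√D⌋ = 15
descent: ρ → (10,-2,-6)
descent: ρ → (-6,14,2)  [lands on river]
river: ρ → (2,14,-6)
river: ρ → (-6,10,6)
river: ρ → (6,14,-2)
river: ρ → (-2,14,6)
river: ρ → (6,10,-6)
ρ-cycle length = 6 (tail of 2 descent steps not counted)

6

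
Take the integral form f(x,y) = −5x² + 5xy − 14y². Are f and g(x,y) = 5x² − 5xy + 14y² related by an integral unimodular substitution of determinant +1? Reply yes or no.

D₁ = -255, D₂ = -255
f is negative-definite; reduce −f:
−f: translate: b→5 (≡-5 mod 10), so (5,-5,14)→(5,5,14)
−f: reduced (well bottom): (5,5,14) with a≤c, −a<b≤a
flip sign back: reduced form of f is (-5,-5,-14)
g: translate: b→5 (≡-5 mod 10), so (5,-5,14)→(5,5,14)
g: reduced (well bottom): (5,5,14) with a≤c, −a<b≤a
reduced forms (-5, -5, -14) vs (5, 5, 14) ⇒ inequivalent

no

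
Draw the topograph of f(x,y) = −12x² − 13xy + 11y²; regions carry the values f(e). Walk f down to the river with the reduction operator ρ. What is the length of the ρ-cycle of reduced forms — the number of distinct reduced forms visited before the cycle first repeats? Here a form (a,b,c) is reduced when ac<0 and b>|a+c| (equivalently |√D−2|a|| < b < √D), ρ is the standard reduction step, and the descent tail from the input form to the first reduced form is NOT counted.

D = 697, ⌊√D⌋ = 26
descent: ρ → (11,13,-12)  [lands on river]
river: ρ → (-12,11,12)
river: ρ → (12,13,-11)
river: ρ → (-11,9,14)
river: ρ → (14,19,-6)
river: ρ → (-6,17,17)
river: ρ → (17,17,-6)
river: ρ → (-6,19,14)
river: ρ → (14,9,-11)
river: ρ → (-11,13,12)
river: ρ → (12,11,-12)
river: ρ → (-12,13,11)
river: ρ → (11,9,-14)
river: ρ → (-14,19,6)
river: ρ → (6,17,-17)
river: ρ → (-17,17,6)
river: ρ → (6,19,-14)
river: ρ → (-14,9,11)
ρ-cycle length = 18 (tail of 1 descent step not counted)

18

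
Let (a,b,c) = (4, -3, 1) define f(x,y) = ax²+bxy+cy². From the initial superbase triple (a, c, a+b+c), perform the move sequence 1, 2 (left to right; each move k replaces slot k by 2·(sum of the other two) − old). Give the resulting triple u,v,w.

start (4,1,2) = (f(1,0),f(0,1),f(1,1))
replace slot 1: 2·(1+2) − 4 = 2 → (2,1,2)
replace slot 2: 2·(2+2) − 1 = 7 → (2,7,2)

2,7,2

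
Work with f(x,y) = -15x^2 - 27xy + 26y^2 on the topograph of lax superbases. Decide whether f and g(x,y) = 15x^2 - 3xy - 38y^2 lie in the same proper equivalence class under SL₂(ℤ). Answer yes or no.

D₁ = 2289, D₂ = 2289
river cycle of f (length 18): (26, 27, -15), (-15, 33, 20), (20, 47, -1), (-1, 47, 20), (20, 33, -15), (-15, 27, 26), (26, 25, -16), (-16, 39, 12), (12, 33, -25), (-25, 17, 20), … (8 more)
river cycle of g (length 18): (15, 27, -26), (-26, 25, 16), (16, 39, -12), (-12, 33, 25), (25, 17, -20), (-20, 23, 22), (22, 21, -21), (-21, 21, 22), (22, 23, -20), (-20, 17, 25), … (8 more)
cycles differ ⇒ inequivalent

no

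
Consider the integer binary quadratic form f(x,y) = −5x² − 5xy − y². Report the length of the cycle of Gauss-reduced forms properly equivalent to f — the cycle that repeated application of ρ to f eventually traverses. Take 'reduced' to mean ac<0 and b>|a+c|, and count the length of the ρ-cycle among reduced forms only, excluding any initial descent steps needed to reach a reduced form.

D = 5, ⌊√D⌋ = 2
descent: ρ → (-1,1,1)  [lands on river]
river: ρ → (1,1,-1)
ρ-cycle length = 2 (tail of 1 descent step not counted)

2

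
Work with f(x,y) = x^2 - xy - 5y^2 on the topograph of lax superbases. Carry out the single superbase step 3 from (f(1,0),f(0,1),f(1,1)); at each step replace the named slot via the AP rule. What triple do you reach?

start (1,-5,-5) = (f(1,0),f(0,1),f(1,1))
replace slot 3: 2·(1+(-5)) − (-5) = -3 → (1,-5,-3)

1,-5,-3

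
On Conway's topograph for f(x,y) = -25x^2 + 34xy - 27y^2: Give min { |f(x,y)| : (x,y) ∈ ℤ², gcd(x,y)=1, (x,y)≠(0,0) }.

translate: b→16 (≡-34 mod 50), so (25,-34,27)→(25,16,18)
flip: (25,16,18)→(18,-16,25)
reduced (well bottom): (18,-16,25) with a≤c, −a<b≤a
well minimum |f| = |-18| = 18 (negative-definite)

18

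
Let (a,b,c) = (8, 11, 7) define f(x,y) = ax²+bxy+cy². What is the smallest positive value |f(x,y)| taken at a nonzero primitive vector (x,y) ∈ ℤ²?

translate: b→-5 (≡11 mod 16), so (8,11,7)→(8,-5,4)
flip: (8,-5,4)→(4,5,8)
translate: b→-3 (≡5 mod 8), so (4,5,8)→(4,-3,7)
reduced (well bottom): (4,-3,7) with a≤c, −a<b≤a
well minimum = a = 4

4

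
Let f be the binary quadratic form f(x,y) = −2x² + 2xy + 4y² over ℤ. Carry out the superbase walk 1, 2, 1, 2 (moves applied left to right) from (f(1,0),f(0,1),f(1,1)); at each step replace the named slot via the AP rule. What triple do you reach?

start (-2,4,4) = (f(1,0),f(0,1),f(1,1))
replace slot 1: 2·(4+4) − (-2) = 18 → (18,4,4)
replace slot 2: 2·(18+4) − 4 = 40 → (18,40,4)
replace slot 1: 2·(40+4) − 18 = 70 → (70,40,4)
replace slot 2: 2·(70+4) − 40 = 108 → (70,108,4)

70,108,4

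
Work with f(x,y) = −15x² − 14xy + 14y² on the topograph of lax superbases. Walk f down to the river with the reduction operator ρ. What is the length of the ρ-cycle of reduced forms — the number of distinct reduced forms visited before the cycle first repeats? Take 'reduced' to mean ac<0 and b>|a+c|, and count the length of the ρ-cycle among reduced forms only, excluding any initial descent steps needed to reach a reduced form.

D = 1036, ⌊√D⌋ = 32
descent: ρ → (14,14,-15)  [lands on river]
river: ρ → (-15,16,13)
river: ρ → (13,10,-18)
river: ρ → (-18,26,5)
river: ρ → (5,24,-23)
river: ρ → (-23,22,6)
river: ρ → (6,26,-15)
river: ρ → (-15,4,17)
river: ρ → (17,30,-2)
river: ρ → (-2,30,17)
river: ρ → (17,4,-15)
river: ρ → (-15,26,6)
river: ρ → (6,22,-23)
river: ρ → (-23,24,5)
river: ρ → (5,26,-18)
river: ρ → (-18,10,13)
river: ρ → (13,16,-15)
river: ρ → (-15,14,14)
ρ-cycle length = 18 (tail of 1 descent step not counted)

18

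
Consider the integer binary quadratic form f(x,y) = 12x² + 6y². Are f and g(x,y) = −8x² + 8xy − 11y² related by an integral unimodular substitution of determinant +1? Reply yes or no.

D₁ = -288, D₂ = -288
f: flip: (12,0,6)→(6,0,12)
f: reduced (well bottom): (6,0,12) with a≤c, −a<b≤a
g is negative-definite; reduce −g:
−g: translate: b→8 (≡-8 mod 16), so (8,-8,11)→(8,8,11)
−g: reduced (well bottom): (8,8,11) with a≤c, −a<b≤a
flip sign back: reduced form of g is (-8,-8,-11)
reduced forms (6, 0, 12) vs (-8, -8, -11) ⇒ inequivalent

no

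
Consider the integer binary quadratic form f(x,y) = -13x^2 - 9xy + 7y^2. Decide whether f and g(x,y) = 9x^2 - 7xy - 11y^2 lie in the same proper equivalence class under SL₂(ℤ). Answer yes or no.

D₁ = 445, D₂ = 445
river cycle of f (length 6): (7, 9, -13), (-13, 17, 3), (3, 19, -7), (-7, 9, 13), (13, 17, -3), (-3, 19, 7)
river cycle of g (length 10): (-11, 7, 9), (9, 11, -9), (-9, 7, 11), (11, 15, -5), (-5, 15, 11), (11, 7, -9), (-9, 11, 9), (9, 7, -11), (-11, 15, 5), (5, 15, -11)
cycles differ ⇒ inequivalent

no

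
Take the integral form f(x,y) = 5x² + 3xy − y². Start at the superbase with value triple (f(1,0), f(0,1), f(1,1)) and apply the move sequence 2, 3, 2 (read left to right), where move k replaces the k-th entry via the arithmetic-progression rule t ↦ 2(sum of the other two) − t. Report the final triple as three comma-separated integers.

start (5,-1,7) = (f(1,0),f(0,1),f(1,1))
replace slot 2: 2·(5+7) − (-1) = 25 → (5,25,7)
replace slot 3: 2·(5+25) − 7 = 53 → (5,25,53)
replace slot 2: 2·(5+53) − 25 = 91 → (5,91,53)

5,91,53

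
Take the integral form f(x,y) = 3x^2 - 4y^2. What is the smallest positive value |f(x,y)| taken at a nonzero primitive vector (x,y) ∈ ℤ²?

descent: ρ → (-4,0,3)
descent: ρ → (3,6,-1)  [lands on river]
river: ρ → (-1,6,3)
closes: descent 2, river 2
min |a| on river = 1

1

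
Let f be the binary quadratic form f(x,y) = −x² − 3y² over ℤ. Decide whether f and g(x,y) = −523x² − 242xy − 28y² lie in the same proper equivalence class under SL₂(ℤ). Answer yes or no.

D₁ = -12, D₂ = -12
f is negative-definite; reduce −f:
−f: reduced (well bottom): (1,0,3) with a≤c, −a<b≤a
flip sign back: reduced form of f is (-1,0,-3)
g is negative-definite; reduce −g:
−g: flip: (523,242,28)→(28,-242,523)
−g: translate: b→-18 (≡-242 mod 56), so (28,-242,523)→(28,-18,3)
−g: flip: (28,-18,3)→(3,18,28)
−g: translate: b→0 (≡18 mod 6), so (3,18,28)→(3,0,1)
−g: flip: (3,0,1)→(1,0,3)
−g: reduced (well bottom): (1,0,3) with a≤c, −a<b≤a
flip sign back: reduced form of g is (-1,0,-3)
reduced forms (-1, 0, -3) vs (-1, 0, -3) ⇒ equivalent

yes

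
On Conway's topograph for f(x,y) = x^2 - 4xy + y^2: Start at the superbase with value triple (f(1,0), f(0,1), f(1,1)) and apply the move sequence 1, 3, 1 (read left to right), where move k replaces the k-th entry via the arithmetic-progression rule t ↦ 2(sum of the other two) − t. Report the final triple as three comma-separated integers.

start (1,1,-2) = (f(1,0),f(0,1),f(1,1))
replace slot 1: 2·(1+(-2)) − 1 = -3 → (-3,1,-2)
replace slot 3: 2·((-3)+1) − (-2) = -2 → (-3,1,-2)
replace slot 1: 2·(1+(-2)) − (-3) = 1 → (1,1,-2)

1,1,-2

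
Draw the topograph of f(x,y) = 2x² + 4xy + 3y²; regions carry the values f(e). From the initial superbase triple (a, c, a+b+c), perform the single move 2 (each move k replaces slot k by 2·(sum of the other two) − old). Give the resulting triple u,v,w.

start (2,3,9) = (f(1,0),f(0,1),f(1,1))
replace slot 2: 2·(2+9) − 3 = 19 → (2,19,9)

2,19,9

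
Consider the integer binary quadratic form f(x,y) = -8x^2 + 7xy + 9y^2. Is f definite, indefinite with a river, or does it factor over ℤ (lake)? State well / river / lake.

D = b²−4ac = 7² − 4·(-8)·9 = 337
D > 0 non-square ⇒ indefinite ⇒ periodic river

river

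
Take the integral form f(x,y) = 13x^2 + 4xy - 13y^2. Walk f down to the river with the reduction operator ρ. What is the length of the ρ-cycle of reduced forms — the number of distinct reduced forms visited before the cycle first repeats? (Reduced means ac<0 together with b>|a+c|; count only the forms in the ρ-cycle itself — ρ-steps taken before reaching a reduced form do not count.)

D = 692, ⌊√D⌋ = 26
river: ρ → (-13,22,4)
river: ρ → (4,26,-1)
river: ρ → (-1,26,4)
river: ρ → (4,22,-13)
river: ρ → (-13,4,13)
river: ρ → (13,22,-4)
river: ρ → (-4,26,1)
river: ρ → (1,26,-4)
river: ρ → (-4,22,13)
river: ρ → (13,4,-13)
ρ-cycle length = 10 (tail of 0 descent steps not counted)

10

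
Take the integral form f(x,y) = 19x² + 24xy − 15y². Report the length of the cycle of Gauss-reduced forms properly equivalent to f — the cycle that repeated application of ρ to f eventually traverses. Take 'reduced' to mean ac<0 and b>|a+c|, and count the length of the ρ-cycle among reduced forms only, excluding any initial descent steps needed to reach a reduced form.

D = 1716, ⌊√D⌋ = 41
river: ρ → (-15,36,7)
river: ρ → (7,34,-20)
river: ρ → (-20,6,21)
river: ρ → (21,36,-5)
river: ρ → (-5,34,28)
river: ρ → (28,22,-11)
river: ρ → (-11,22,28)
river: ρ → (28,34,-5)
river: ρ → (-5,36,21)
river: ρ → (21,6,-20)
river: ρ → (-20,34,7)
river: ρ → (7,36,-15)
river: ρ → (-15,24,19)
river: ρ → (19,14,-20)
river: ρ → (-20,26,13)
river: ρ → (13,26,-20)
river: ρ → (-20,14,19)
river: ρ → (19,24,-15)
ρ-cycle length = 18 (tail of 0 descent steps not counted)

18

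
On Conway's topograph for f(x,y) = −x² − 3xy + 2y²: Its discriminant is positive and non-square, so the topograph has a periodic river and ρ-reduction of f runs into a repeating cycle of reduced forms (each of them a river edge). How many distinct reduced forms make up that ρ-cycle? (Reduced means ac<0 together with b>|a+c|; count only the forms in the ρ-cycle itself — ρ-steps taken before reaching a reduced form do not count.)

D = 17, ⌊√D⌋ = 4
descent: ρ → (2,3,-1)  [lands on river]
river: ρ → (-1,3,2)
river: ρ → (2,1,-2)
river: ρ → (-2,3,1)
river: ρ → (1,3,-2)
river: ρ → (-2,1,2)
ρ-cycle length = 6 (tail of 1 descent step not counted)

6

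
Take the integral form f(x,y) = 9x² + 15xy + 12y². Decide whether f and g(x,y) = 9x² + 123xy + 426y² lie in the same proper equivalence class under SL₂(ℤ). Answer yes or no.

D₁ = -207, D₂ = -207
f: translate: b→-3 (≡15 mod 18), so (9,15,12)→(9,-3,6)
f: flip: (9,-3,6)→(6,3,9)
f: reduced (well bottom): (6,3,9) with a≤c, −a<b≤a
g: translate: b→-3 (≡123 mod 18), so (9,123,426)→(9,-3,6)
g: flip: (9,-3,6)→(6,3,9)
g: reduced (well bottom): (6,3,9) with a≤c, −a<b≤a
reduced forms (6, 3, 9) vs (6, 3, 9) ⇒ equivalent

yes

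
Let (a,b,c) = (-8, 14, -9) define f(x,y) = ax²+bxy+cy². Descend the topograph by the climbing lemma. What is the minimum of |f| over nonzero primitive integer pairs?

translate: b→2 (≡-14 mod 16), so (8,-14,9)→(8,2,3)
flip: (8,2,3)→(3,-2,8)
reduced (well bottom): (3,-2,8) with a≤c, −a<b≤a
well minimum |f| = |-3| = 3 (negative-definite)

3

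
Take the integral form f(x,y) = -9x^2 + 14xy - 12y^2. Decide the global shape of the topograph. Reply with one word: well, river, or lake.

D = b²−4ac = 14² − 4·(-9)·(-12) = -236
D < 0 ⇒ definite ⇒ every region one sign ⇒ single well

well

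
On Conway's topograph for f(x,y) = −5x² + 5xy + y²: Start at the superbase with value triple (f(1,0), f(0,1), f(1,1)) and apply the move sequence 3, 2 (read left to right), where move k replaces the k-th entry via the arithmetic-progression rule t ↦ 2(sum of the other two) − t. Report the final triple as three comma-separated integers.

start (-5,1,1) = (f(1,0),f(0,1),f(1,1))
replace slot 3: 2·((-5)+1) − 1 = -9 → (-5,1,-9)
replace slot 2: 2·((-5)+(-9)) − 1 = -29 → (-5,-29,-9)

-5,-29,-9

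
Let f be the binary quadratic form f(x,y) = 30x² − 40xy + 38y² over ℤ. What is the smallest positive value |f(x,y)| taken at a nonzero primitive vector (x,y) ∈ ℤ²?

translate: b→20 (≡-40 mod 60), so (30,-40,38)→(30,20,28)
flip: (30,20,28)→(28,-20,30)
reduced (well bottom): (28,-20,30) with a≤c, −a<b≤a
well minimum = a = 28

28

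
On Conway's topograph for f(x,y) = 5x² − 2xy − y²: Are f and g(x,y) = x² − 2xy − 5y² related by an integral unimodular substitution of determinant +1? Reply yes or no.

D₁ = 24, D₂ = 24
river cycle of f (length 2): (-1, 4, 2), (2, 4, -1)
river cycle of g (length 2): (1, 4, -2), (-2, 4, 1)
cycles differ ⇒ inequivalent

no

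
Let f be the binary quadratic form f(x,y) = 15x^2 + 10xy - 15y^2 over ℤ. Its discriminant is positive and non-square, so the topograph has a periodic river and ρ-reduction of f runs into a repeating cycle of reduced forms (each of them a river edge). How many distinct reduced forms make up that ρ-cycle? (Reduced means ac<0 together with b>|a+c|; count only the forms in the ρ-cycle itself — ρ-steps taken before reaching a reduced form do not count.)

D = 1000, ⌊√D⌋ = 31
river: ρ → (-15,20,10)
river: ρ → (10,20,-15)
river: ρ → (-15,10,15)
river: ρ → (15,20,-10)
river: ρ → (-10,20,15)
river: ρ → (15,10,-15)
ρ-cycle length = 6 (tail of 0 descent steps not counted)

6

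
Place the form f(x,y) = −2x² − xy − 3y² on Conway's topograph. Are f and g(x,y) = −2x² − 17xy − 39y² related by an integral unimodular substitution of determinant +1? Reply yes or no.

D₁ = -23, D₂ = -23
f is negative-definite; reduce −f:
−f: reduced (well bottom): (2,1,3) with a≤c, −a<b≤a
flip sign back: reduced form of f is (-2,-1,-3)
g is negative-definite; reduce −g:
−g: translate: b→1 (≡17 mod 4), so (2,17,39)→(2,1,3)
−g: reduced (well bottom): (2,1,3) with a≤c, −a<b≤a
flip sign back: reduced form of g is (-2,-1,-3)
reduced forms (-2, -1, -3) vs (-2, -1, -3) ⇒ equivalent

yes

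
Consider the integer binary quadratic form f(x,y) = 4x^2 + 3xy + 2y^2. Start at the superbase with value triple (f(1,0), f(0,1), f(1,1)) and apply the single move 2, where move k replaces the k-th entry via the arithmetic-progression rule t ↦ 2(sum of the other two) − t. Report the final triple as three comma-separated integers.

start (4,2,9) = (f(1,0),f(0,1),f(1,1))
replace slot 2: 2·(4+9) − 2 = 24 → (4,24,9)

4,24,9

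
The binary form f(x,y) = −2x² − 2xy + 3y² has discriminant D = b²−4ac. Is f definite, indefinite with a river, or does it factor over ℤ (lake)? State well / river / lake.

D = b²−4ac = (-2)² − 4·(-2)·3 = 28
D > 0 non-square ⇒ indefinite ⇒ periodic river

river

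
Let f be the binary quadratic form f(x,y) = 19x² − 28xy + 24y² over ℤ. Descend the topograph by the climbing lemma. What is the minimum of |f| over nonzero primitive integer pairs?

translate: b→10 (≡-28 mod 38), so (19,-28,24)→(19,10,15)
flip: (19,10,15)→(15,-10,19)
reduced (well bottom): (15,-10,19) with a≤c, −a<b≤a
well minimum = a = 15

15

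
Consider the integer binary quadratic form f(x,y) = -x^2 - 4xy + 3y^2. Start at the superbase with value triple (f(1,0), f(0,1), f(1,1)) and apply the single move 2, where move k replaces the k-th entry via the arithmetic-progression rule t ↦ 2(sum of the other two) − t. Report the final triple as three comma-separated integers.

start (-1,3,-2) = (f(1,0),f(0,1),f(1,1))
replace slot 2: 2·((-1)+(-2)) − 3 = -9 → (-1,-9,-2)

-1,-9,-2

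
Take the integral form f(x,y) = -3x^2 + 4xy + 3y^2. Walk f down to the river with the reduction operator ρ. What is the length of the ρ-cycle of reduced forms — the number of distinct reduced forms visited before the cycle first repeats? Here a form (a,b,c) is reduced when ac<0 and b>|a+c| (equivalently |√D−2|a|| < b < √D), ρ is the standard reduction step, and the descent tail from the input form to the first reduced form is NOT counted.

D = 52, ⌊√D⌋ = 7
river: ρ → (3,2,-4)
river: ρ → (-4,6,1)
river: ρ → (1,6,-4)
river: ρ → (-4,2,3)
river: ρ → (3,4,-3)
river: ρ → (-3,2,4)
river: ρ → (4,6,-1)
river: ρ → (-1,6,4)
river: ρ → (4,2,-3)
river: ρ → (-3,4,3)
ρ-cycle length = 10 (tail of 0 descent steps not counted)

10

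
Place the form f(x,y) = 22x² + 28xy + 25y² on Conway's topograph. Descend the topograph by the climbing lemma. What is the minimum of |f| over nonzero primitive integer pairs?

translate: b→-16 (≡28 mod 44), so (22,28,25)→(22,-16,19)
flip: (22,-16,19)→(19,16,22)
reduced (well bottom): (19,16,22) with a≤c, −a<b≤a
well minimum = a = 19

19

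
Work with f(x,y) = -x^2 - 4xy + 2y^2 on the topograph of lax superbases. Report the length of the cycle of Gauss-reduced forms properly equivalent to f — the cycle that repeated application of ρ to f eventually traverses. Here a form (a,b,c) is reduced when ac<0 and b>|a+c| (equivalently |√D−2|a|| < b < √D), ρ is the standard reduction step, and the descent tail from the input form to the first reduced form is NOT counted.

D = 24, ⌊√D⌋ = 4
descent: ρ → (2,4,-1)  [lands on river]
river: ρ → (-1,4,2)
ρ-cycle length = 2 (tail of 1 descent step not counted)

2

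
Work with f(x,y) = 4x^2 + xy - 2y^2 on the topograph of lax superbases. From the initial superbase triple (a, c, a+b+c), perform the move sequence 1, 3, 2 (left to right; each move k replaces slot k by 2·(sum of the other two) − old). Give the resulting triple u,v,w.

start (4,-2,3) = (f(1,0),f(0,1),f(1,1))
replace slot 1: 2·((-2)+3) − 4 = -2 → (-2,-2,3)
replace slot 3: 2·((-2)+(-2)) − 3 = -11 → (-2,-2,-11)
replace slot 2: 2·((-2)+(-11)) − (-2) = -24 → (-2,-24,-11)

-2,-24,-11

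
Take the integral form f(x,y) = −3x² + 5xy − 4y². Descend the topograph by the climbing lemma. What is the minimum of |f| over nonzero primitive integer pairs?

translate: b→1 (≡-5 mod 6), so (3,-5,4)→(3,1,2)
flip: (3,1,2)→(2,-1,3)
reduced (well bottom): (2,-1,3) with a≤c, −a<b≤a
well minimum |f| = |-2| = 2 (negative-definite)

2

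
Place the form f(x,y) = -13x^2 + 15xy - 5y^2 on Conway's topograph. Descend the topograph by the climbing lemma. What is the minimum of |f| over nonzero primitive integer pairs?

translate: b→11 (≡-15 mod 26), so (13,-15,5)→(13,11,3)
flip: (13,11,3)→(3,-11,13)
translate: b→1 (≡-11 mod 6), so (3,-11,13)→(3,1,3)
reduced (well bottom): (3,1,3) with a≤c, −a<b≤a
well minimum |f| = |-3| = 3 (negative-definite)

3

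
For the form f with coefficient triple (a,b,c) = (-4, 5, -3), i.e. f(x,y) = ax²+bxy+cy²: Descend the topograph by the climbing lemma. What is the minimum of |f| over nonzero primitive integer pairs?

translate: b→3 (≡-5 mod 8), so (4,-5,3)→(4,3,2)
flip: (4,3,2)→(2,-3,4)
translate: b→1 (≡-3 mod 4), so (2,-3,4)→(2,1,3)
reduced (well bottom): (2,1,3) with a≤c, −a<b≤a
well minimum |f| = |-2| = 2 (negative-definite)

2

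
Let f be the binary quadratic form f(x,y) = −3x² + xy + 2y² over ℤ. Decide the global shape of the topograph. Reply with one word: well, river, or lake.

D = b²−4ac = 1² − 4·(-3)·2 = 25
D = 5² is a perfect square ⇒ form factors over ℤ ⇒ lakes

lake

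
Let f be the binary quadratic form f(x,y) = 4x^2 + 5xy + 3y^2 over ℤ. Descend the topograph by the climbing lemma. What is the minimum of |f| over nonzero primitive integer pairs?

translate: b→-3 (≡5 mod 8), so (4,5,3)→(4,-3,2)
flip: (4,-3,2)→(2,3,4)
translate: b→-1 (≡3 mod 4), so (2,3,4)→(2,-1,3)
reduced (well bottom): (2,-1,3) with a≤c, −a<b≤a
well minimum = a = 2

2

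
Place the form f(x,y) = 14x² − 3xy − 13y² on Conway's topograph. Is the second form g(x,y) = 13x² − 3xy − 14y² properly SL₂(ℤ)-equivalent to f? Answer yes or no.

D₁ = 737, D₂ = 737
river cycle of f (length 18): (-13, 3, 14), (14, 25, -2), (-2, 27, 1), (1, 27, -2), (-2, 25, 14), (14, 3, -13), (-13, 23, 4), (4, 25, -7), (-7, 17, 16), (16, 15, -8), … (8 more)
river cycle of g (length 18): (-14, 3, 13), (13, 23, -4), (-4, 25, 7), (7, 17, -16), (-16, 15, 8), (8, 17, -14), (-14, 11, 11), (11, 11, -14), (-14, 17, 8), (8, 15, -16), … (8 more)
cycles differ ⇒ inequivalent

no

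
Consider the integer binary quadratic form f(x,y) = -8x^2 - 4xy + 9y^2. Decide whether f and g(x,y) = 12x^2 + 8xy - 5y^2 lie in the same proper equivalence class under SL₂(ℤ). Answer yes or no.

D₁ = 304, D₂ = 304
river cycle of f (length 12): (9, 4, -8), (-8, 12, 5), (5, 8, -12), (-12, 16, 1), (1, 16, -12), (-12, 8, 5), (5, 12, -8), (-8, 4, 9), (9, 14, -3), (-3, 16, 4), … (2 more)
river cycle of g (length 12): (-5, 12, 8), (8, 4, -9), (-9, 14, 3), (3, 16, -4), (-4, 16, 3), (3, 14, -9), (-9, 4, 8), (8, 12, -5), (-5, 8, 12), (12, 16, -1), … (2 more)
cycles differ ⇒ inequivalent

no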